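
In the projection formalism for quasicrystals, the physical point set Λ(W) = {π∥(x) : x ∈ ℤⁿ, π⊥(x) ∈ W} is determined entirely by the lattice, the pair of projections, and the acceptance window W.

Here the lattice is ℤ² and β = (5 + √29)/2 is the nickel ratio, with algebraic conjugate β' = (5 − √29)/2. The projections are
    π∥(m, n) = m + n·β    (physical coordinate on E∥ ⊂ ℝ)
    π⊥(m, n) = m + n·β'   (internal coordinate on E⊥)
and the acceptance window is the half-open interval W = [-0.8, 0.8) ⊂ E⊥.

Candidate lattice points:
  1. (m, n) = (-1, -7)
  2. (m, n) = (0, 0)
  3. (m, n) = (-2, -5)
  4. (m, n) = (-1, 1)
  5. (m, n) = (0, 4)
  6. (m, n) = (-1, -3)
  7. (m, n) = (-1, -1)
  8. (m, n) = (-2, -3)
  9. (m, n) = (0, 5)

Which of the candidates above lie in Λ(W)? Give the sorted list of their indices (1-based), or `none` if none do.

1, 2, 5, 6

β' = (5−√29)/2 ≈ -0.19258.
#1 (-1,-7): internal coord -1 + (-7)·β' = +0.34808; +0.34808 ∈ [-0.8, 0.8) → IN Λ
#2 (0,0): internal coord 0 + (0)·β' = +0.00000; +0.00000 ∈ [-0.8, 0.8) → IN Λ
#3 (-2,-5): internal coord -2 + (-5)·β' = -1.03709; -1.03709 ∉ [-0.8, 0.8) → out
#4 (-1,1): internal coord -1 + (1)·β' = -1.19258; -1.19258 ∉ [-0.8, 0.8) → out
#5 (0,4): internal coord 0 + (4)·β' = -0.77033; -0.77033 ∈ [-0.8, 0.8) → IN Λ
#6 (-1,-3): internal coord -1 + (-3)·β' = -0.42225; -0.42225 ∈ [-0.8, 0.8) → IN Λ
#7 (-1,-1): internal coord -1 + (-1)·β' = -0.80742; -0.80742 ∉ [-0.8, 0.8) → out
#8 (-2,-3): internal coord -2 + (-3)·β' = -1.42225; -1.42225 ∉ [-0.8, 0.8) → out
#9 (0,5): internal coord 0 + (5)·β' = -0.96291; -0.96291 ∉ [-0.8, 0.8) → out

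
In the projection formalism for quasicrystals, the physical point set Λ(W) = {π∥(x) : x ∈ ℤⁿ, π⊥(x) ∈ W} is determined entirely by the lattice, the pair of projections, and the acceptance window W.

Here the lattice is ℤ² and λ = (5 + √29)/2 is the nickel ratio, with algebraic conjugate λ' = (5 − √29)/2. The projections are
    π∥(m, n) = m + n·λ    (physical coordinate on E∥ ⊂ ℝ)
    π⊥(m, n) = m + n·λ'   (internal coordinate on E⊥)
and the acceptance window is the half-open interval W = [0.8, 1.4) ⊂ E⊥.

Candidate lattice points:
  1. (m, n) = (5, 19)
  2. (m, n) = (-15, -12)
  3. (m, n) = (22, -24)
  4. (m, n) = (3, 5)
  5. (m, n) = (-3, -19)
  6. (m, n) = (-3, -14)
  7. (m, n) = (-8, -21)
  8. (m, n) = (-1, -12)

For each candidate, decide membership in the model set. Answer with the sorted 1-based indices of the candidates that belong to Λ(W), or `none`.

1, 8

Numerically λ ≈ 5.19258 and λ' = −1/λ ≈ -0.19258.
#1 (5,19): internal coord 5 + (19)·λ' = +1.34093; +1.34093 ∈ [0.8, 1.4) → IN Λ
#2 (-15,-12): internal coord -15 + (-12)·λ' = -12.68901; -12.68901 ∉ [0.8, 1.4) → out
#3 (22,-24): internal coord 22 + (-24)·λ' = +26.62198; +26.62198 ∉ [0.8, 1.4) → out
#4 (3,5): internal coord 3 + (5)·λ' = +2.03709; +2.03709 ∉ [0.8, 1.4) → out
#5 (-3,-19): internal coord -3 + (-19)·λ' = +0.65907; +0.65907 ∉ [0.8, 1.4) → out
#6 (-3,-14): internal coord -3 + (-14)·λ' = -0.30385; -0.30385 ∉ [0.8, 1.4) → out
#7 (-8,-21): internal coord -8 + (-21)·λ' = -3.95577; -3.95577 ∉ [0.8, 1.4) → out
#8 (-1,-12): internal coord -1 + (-12)·λ' = +1.31099; +1.31099 ∈ [0.8, 1.4) → IN Λ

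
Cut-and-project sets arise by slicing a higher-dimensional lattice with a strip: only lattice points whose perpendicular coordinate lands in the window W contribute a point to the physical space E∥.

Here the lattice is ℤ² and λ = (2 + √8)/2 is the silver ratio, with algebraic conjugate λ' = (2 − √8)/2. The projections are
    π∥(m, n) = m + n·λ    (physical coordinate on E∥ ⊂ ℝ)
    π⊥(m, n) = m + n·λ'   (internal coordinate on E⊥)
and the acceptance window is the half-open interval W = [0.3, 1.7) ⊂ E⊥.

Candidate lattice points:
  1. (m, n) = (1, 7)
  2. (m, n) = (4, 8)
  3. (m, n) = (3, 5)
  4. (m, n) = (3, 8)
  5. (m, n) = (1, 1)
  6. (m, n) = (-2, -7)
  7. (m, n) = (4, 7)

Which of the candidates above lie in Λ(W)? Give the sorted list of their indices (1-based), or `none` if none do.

Numerically λ ≈ 2.414214 and λ' = −1/λ ≈ -0.414214.
[1] lift (1,7): star map gives -1.899495; window check 0.3 ≤ -1.899495 < 1.7 is false → out
[2] lift (4,8): star map gives 0.686292; window check 0.3 ≤ 0.686292 < 1.7 is true → IN Λ
[3] lift (3,5): star map gives 0.928932; window check 0.3 ≤ 0.928932 < 1.7 is true → IN Λ
[4] lift (3,8): star map gives -0.313708; window check 0.3 ≤ -0.313708 < 1.7 is false → out
[5] lift (1,1): star map gives 0.585786; window check 0.3 ≤ 0.585786 < 1.7 is true → IN Λ
[6] lift (-2,-7): star map gives 0.899495; window check 0.3 ≤ 0.899495 < 1.7 is true → IN Λ
[7] lift (4,7): star map gives 1.100505; window check 0.3 ≤ 1.100505 < 1.7 is true → IN Λ

2, 3, 5, 6, 7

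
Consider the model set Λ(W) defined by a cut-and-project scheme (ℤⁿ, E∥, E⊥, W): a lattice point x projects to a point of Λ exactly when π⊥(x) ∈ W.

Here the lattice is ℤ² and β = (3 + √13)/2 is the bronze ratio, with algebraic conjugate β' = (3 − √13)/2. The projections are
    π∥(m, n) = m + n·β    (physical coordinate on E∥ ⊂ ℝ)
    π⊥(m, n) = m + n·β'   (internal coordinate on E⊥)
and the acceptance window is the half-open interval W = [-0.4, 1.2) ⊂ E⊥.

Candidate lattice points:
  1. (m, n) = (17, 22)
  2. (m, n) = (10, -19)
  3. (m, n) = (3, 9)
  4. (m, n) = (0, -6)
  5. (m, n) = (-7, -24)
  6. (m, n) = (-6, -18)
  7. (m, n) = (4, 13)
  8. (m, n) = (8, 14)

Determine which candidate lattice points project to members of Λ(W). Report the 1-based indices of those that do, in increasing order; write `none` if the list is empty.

3, 5, 7

Numerically β ≈ 3.302776 and β' = −1/β ≈ -0.302776.
#1 (17,22): internal coord 17 + (22)·β' = +10.338936; +10.338936 ∉ [-0.4, 1.2) → out
#2 (10,-19): internal coord 10 + (-19)·β' = +15.752737; +15.752737 ∉ [-0.4, 1.2) → out
#3 (3,9): internal coord 3 + (9)·β' = +0.275019; +0.275019 ∈ [-0.4, 1.2) → IN Λ
#4 (0,-6): internal coord 0 + (-6)·β' = +1.816654; +1.816654 ∉ [-0.4, 1.2) → out
#5 (-7,-24): internal coord -7 + (-24)·β' = +0.266615; +0.266615 ∈ [-0.4, 1.2) → IN Λ
#6 (-6,-18): internal coord -6 + (-18)·β' = -0.550039; -0.550039 ∉ [-0.4, 1.2) → out
#7 (4,13): internal coord 4 + (13)·β' = +0.063917; +0.063917 ∈ [-0.4, 1.2) → IN Λ
#8 (8,14): internal coord 8 + (14)·β' = +3.761141; +3.761141 ∉ [-0.4, 1.2) → out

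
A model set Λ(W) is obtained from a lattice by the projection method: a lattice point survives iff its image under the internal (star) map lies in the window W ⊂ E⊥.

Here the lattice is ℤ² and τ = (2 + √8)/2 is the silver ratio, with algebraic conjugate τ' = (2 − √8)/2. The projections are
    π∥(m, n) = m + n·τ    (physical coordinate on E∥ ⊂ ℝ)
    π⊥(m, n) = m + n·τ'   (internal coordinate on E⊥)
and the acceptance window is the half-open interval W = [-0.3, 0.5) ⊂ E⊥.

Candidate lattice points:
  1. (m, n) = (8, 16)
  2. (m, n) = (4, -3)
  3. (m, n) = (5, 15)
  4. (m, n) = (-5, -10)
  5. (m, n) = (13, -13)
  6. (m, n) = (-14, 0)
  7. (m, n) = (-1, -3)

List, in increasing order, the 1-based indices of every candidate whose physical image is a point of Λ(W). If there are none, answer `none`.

Compute τ' = (2−√8)/2 = -0.41421, so π⊥(m,n) = m -0.41421·n.
[1] lift (8,16): star map gives 1.37258; window check -0.3 ≤ 1.37258 < 0.5 is false → out
[2] lift (4,-3): star map gives 5.24264; window check -0.3 ≤ 5.24264 < 0.5 is false → out
[3] lift (5,15): star map gives -1.21320; window check -0.3 ≤ -1.21320 < 0.5 is false → out
[4] lift (-5,-10): star map gives -0.85786; window check -0.3 ≤ -0.85786 < 0.5 is false → out
[5] lift (13,-13): star map gives 18.38478; window check -0.3 ≤ 18.38478 < 0.5 is false → out
[6] lift (-14,0): star map gives -14.00000; window check -0.3 ≤ -14.00000 < 0.5 is false → out
[7] lift (-1,-3): star map gives 0.24264; window check -0.3 ≤ 0.24264 < 0.5 is true → IN Λ

7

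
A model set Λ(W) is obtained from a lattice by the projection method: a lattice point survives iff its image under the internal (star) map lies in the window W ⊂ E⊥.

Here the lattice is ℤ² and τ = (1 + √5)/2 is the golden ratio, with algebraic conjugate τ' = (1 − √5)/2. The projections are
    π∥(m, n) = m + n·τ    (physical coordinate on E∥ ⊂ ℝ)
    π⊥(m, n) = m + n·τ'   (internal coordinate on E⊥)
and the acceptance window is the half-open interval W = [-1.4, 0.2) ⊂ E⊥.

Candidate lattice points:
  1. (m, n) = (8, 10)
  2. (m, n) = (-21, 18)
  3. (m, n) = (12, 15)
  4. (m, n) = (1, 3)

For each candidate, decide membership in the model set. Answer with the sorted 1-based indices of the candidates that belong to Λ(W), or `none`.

4

Numerically τ ≈ 1.618034 and τ' = −1/τ ≈ -0.618034.
#1 (8,10): internal coord 8 + (10)·τ' = +1.819660; +1.819660 ∉ [-1.4, 0.2) → out
#2 (-21,18): internal coord -21 + (18)·τ' = -32.124612; -32.124612 ∉ [-1.4, 0.2) → out
#3 (12,15): internal coord 12 + (15)·τ' = +2.729490; +2.729490 ∉ [-1.4, 0.2) → out
#4 (1,3): internal coord 1 + (3)·τ' = -0.854102; -0.854102 ∈ [-1.4, 0.2) → IN Λ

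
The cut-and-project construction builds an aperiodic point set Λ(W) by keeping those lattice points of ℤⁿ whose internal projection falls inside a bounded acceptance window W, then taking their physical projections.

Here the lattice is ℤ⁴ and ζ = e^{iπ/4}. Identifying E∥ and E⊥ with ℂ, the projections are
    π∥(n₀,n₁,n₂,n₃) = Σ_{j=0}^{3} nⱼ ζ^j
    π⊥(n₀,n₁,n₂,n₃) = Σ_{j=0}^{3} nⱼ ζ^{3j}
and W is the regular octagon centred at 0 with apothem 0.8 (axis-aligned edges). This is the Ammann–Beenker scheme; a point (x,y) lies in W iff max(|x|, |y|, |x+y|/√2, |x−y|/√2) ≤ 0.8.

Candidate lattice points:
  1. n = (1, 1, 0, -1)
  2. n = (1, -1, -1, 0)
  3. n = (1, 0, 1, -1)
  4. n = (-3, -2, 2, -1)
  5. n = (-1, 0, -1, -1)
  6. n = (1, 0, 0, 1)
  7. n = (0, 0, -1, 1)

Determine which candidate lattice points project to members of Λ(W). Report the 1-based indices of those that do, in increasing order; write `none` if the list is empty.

π⊥(n) = n₀ + n₁ζ³ + n₂ζ⁶ + n₃ζ⁹ where ζ = e^{iπ/4}.
candidate 1: n = (1, 1, 0, -1) → π⊥ ≈ (-0.41421, +0.00000); max(|x|,|y|,|x±y|/√2) = 0.41421 ≤ 0.8 ⇒ ∈ W
candidate 2: n = (1, -1, -1, 0) → π⊥ ≈ (+1.70711, +0.29289); max(|x|,|y|,|x±y|/√2) = 1.70711 > 0.8 ⇒ ∉ W
candidate 3: n = (1, 0, 1, -1) → π⊥ ≈ (+0.29289, -1.70711); max(|x|,|y|,|x±y|/√2) = 1.70711 > 0.8 ⇒ ∉ W
candidate 4: n = (-3, -2, 2, -1) → π⊥ ≈ (-2.29289, -4.12132); max(|x|,|y|,|x±y|/√2) = 4.53553 > 0.8 ⇒ ∉ W
candidate 5: n = (-1, 0, -1, -1) → π⊥ ≈ (-1.70711, +0.29289); max(|x|,|y|,|x±y|/√2) = 1.70711 > 0.8 ⇒ ∉ W
candidate 6: n = (1, 0, 0, 1) → π⊥ ≈ (+1.70711, +0.70711); max(|x|,|y|,|x±y|/√2) = 1.70711 > 0.8 ⇒ ∉ W
candidate 7: n = (0, 0, -1, 1) → π⊥ ≈ (+0.70711, +1.70711); max(|x|,|y|,|x±y|/√2) = 1.70711 > 0.8 ⇒ ∉ W

1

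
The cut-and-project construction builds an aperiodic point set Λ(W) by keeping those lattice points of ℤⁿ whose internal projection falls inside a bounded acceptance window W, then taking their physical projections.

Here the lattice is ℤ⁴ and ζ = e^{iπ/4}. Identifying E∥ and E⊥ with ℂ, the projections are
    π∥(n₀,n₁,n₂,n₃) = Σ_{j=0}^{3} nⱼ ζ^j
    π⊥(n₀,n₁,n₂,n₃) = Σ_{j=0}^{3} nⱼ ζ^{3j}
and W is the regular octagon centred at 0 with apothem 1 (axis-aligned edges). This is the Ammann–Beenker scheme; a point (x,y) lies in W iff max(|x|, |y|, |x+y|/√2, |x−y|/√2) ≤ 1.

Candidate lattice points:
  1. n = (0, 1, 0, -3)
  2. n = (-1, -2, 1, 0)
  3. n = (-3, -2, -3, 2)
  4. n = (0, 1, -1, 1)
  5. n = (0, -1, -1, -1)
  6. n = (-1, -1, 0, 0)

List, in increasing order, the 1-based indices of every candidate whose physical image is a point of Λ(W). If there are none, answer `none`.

5, 6

Internal map: ζ^{3j} for j=0..3 gives (1,0), (−√2/2,√2/2), (0,−1), (√2/2,√2/2).
candidate 1: n = (0, 1, 0, -3) → π⊥ ≈ (-2.82843, -1.41421); max(|x|,|y|,|x±y|/√2) = 3.00000 > 1 ⇒ ∉ W
candidate 2: n = (-1, -2, 1, 0) → π⊥ ≈ (+0.41421, -2.41421); max(|x|,|y|,|x±y|/√2) = 2.41421 > 1 ⇒ ∉ W
candidate 3: n = (-3, -2, -3, 2) → π⊥ ≈ (-0.17157, +3.00000); max(|x|,|y|,|x±y|/√2) = 3.00000 > 1 ⇒ ∉ W
candidate 4: n = (0, 1, -1, 1) → π⊥ ≈ (+0.00000, +2.41421); max(|x|,|y|,|x±y|/√2) = 2.41421 > 1 ⇒ ∉ W
candidate 5: n = (0, -1, -1, -1) → π⊥ ≈ (+0.00000, -0.41421); max(|x|,|y|,|x±y|/√2) = 0.41421 ≤ 1 ⇒ ∈ W
candidate 6: n = (-1, -1, 0, 0) → π⊥ ≈ (-0.29289, -0.70711); max(|x|,|y|,|x±y|/√2) = 0.70711 ≤ 1 ⇒ ∈ W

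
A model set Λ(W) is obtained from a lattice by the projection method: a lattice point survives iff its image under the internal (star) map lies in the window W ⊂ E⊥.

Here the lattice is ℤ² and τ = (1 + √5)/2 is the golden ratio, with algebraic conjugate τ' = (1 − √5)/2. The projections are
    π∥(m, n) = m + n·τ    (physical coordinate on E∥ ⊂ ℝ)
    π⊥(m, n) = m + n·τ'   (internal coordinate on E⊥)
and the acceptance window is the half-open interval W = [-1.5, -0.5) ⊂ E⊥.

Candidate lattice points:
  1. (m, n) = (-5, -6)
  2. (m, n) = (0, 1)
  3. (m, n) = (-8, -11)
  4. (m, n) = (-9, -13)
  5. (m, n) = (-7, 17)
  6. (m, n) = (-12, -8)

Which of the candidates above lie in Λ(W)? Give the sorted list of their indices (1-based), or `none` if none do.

Compute τ' = (1−√5)/2 = -0.6180, so π⊥(m,n) = m -0.6180·n.
candidate 1: (m,n)=(-5,-6) → π∥ = -5-6·τ ≈ -14.7082, π⊥ = -5-6·τ' ≈ -1.2918 ∈ [-1.5, -0.5) ⇒ IN Λ
candidate 2: (m,n)=(0,1) → π∥ = 0+1·τ ≈ 1.6180, π⊥ = 0+1·τ' ≈ -0.6180 ∈ [-1.5, -0.5) ⇒ IN Λ
candidate 3: (m,n)=(-8,-11) → π∥ = -8-11·τ ≈ -25.7984, π⊥ = -8-11·τ' ≈ -1.2016 ∈ [-1.5, -0.5) ⇒ IN Λ
candidate 4: (m,n)=(-9,-13) → π∥ = -9-13·τ ≈ -30.0344, π⊥ = -9-13·τ' ≈ -0.9656 ∈ [-1.5, -0.5) ⇒ IN Λ
candidate 5: (m,n)=(-7,17) → π∥ = -7+17·τ ≈ 20.5066, π⊥ = -7+17·τ' ≈ -17.5066 ∉ [-1.5, -0.5) ⇒ out
candidate 6: (m,n)=(-12,-8) → π∥ = -12-8·τ ≈ -24.9443, π⊥ = -12-8·τ' ≈ -7.0557 ∉ [-1.5, -0.5) ⇒ out

1, 2, 3, 4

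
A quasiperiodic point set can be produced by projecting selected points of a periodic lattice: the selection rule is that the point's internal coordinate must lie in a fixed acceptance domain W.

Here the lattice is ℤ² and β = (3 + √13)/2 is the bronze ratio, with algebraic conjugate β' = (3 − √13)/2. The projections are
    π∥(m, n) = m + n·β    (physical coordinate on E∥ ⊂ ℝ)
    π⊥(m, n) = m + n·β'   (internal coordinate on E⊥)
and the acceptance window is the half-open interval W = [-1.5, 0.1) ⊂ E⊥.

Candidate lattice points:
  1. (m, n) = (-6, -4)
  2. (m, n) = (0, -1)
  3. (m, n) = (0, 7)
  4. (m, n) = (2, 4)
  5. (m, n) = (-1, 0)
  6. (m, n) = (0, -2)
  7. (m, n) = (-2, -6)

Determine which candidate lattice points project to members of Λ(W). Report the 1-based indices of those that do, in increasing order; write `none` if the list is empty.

5, 7

β' = (3−√13)/2 ≈ -0.302776.
candidate 1: (m,n)=(-6,-4) → π∥ = -6-4·β ≈ -19.211103, π⊥ = -6-4·β' ≈ -4.788897 ∉ [-1.5, 0.1) ⇒ out
candidate 2: (m,n)=(0,-1) → π∥ = 0-1·β ≈ -3.302776, π⊥ = 0-1·β' ≈ 0.302776 ∉ [-1.5, 0.1) ⇒ out
candidate 3: (m,n)=(0,7) → π∥ = 0+7·β ≈ 23.119429, π⊥ = 0+7·β' ≈ -2.119429 ∉ [-1.5, 0.1) ⇒ out
candidate 4: (m,n)=(2,4) → π∥ = 2+4·β ≈ 15.211103, π⊥ = 2+4·β' ≈ 0.788897 ∉ [-1.5, 0.1) ⇒ out
candidate 5: (m,n)=(-1,0) → π∥ = -1+0·β ≈ -1.000000, π⊥ = -1+0·β' ≈ -1.000000 ∈ [-1.5, 0.1) ⇒ IN Λ
candidate 6: (m,n)=(0,-2) → π∥ = 0-2·β ≈ -6.605551, π⊥ = 0-2·β' ≈ 0.605551 ∉ [-1.5, 0.1) ⇒ out
candidate 7: (m,n)=(-2,-6) → π∥ = -2-6·β ≈ -21.816654, π⊥ = -2-6·β' ≈ -0.183346 ∈ [-1.5, 0.1) ⇒ IN Λ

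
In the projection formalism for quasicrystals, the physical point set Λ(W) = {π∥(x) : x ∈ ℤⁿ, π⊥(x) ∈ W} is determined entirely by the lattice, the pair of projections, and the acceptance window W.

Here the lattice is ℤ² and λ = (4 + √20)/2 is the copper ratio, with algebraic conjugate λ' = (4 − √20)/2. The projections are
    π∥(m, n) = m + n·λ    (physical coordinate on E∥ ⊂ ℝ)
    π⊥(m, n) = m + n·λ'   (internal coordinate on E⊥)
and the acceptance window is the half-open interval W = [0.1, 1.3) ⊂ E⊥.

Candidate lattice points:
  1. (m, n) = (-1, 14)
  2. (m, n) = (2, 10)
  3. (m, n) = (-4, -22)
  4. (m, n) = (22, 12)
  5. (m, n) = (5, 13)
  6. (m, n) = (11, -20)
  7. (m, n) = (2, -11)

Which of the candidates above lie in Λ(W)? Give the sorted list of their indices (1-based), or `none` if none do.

3

λ' = (4−√20)/2 ≈ -0.2361.
candidate 1: (m,n)=(-1,14) → π∥ = -1+14·λ ≈ 58.3050, π⊥ = -1+14·λ' ≈ -4.3050 ∉ [0.1, 1.3) ⇒ out
candidate 2: (m,n)=(2,10) → π∥ = 2+10·λ ≈ 44.3607, π⊥ = 2+10·λ' ≈ -0.3607 ∉ [0.1, 1.3) ⇒ out
candidate 3: (m,n)=(-4,-22) → π∥ = -4-22·λ ≈ -97.1935, π⊥ = -4-22·λ' ≈ 1.1935 ∈ [0.1, 1.3) ⇒ IN Λ
candidate 4: (m,n)=(22,12) → π∥ = 22+12·λ ≈ 72.8328, π⊥ = 22+12·λ' ≈ 19.1672 ∉ [0.1, 1.3) ⇒ out
candidate 5: (m,n)=(5,13) → π∥ = 5+13·λ ≈ 60.0689, π⊥ = 5+13·λ' ≈ 1.9311 ∉ [0.1, 1.3) ⇒ out
candidate 6: (m,n)=(11,-20) → π∥ = 11-20·λ ≈ -73.7214, π⊥ = 11-20·λ' ≈ 15.7214 ∉ [0.1, 1.3) ⇒ out
candidate 7: (m,n)=(2,-11) → π∥ = 2-11·λ ≈ -44.5967, π⊥ = 2-11·λ' ≈ 4.5967 ∉ [0.1, 1.3) ⇒ out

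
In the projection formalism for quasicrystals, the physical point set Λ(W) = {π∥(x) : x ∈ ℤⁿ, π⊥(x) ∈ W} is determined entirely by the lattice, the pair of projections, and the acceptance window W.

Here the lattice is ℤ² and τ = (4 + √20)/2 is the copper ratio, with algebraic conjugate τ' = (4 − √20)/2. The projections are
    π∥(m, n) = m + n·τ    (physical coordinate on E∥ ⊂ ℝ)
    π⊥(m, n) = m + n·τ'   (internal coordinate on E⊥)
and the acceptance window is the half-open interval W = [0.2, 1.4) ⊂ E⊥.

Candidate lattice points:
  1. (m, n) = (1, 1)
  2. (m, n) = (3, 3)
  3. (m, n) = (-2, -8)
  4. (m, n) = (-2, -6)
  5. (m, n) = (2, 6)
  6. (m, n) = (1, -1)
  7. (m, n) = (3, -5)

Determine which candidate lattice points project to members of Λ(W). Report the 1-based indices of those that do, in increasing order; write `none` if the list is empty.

1, 5, 6

Compute τ' = (4−√20)/2 = -0.2361, so π⊥(m,n) = m -0.2361·n.
candidate 1: (m,n)=(1,1) → π∥ = 1+1·τ ≈ 5.2361, π⊥ = 1+1·τ' ≈ 0.7639 ∈ [0.2, 1.4) ⇒ IN Λ
candidate 2: (m,n)=(3,3) → π∥ = 3+3·τ ≈ 15.7082, π⊥ = 3+3·τ' ≈ 2.2918 ∉ [0.2, 1.4) ⇒ out
candidate 3: (m,n)=(-2,-8) → π∥ = -2-8·τ ≈ -35.8885, π⊥ = -2-8·τ' ≈ -0.1115 ∉ [0.2, 1.4) ⇒ out
candidate 4: (m,n)=(-2,-6) → π∥ = -2-6·τ ≈ -27.4164, π⊥ = -2-6·τ' ≈ -0.5836 ∉ [0.2, 1.4) ⇒ out
candidate 5: (m,n)=(2,6) → π∥ = 2+6·τ ≈ 27.4164, π⊥ = 2+6·τ' ≈ 0.5836 ∈ [0.2, 1.4) ⇒ IN Λ
candidate 6: (m,n)=(1,-1) → π∥ = 1-1·τ ≈ -3.2361, π⊥ = 1-1·τ' ≈ 1.2361 ∈ [0.2, 1.4) ⇒ IN Λ
candidate 7: (m,n)=(3,-5) → π∥ = 3-5·τ ≈ -18.1803, π⊥ = 3-5·τ' ≈ 4.1803 ∉ [0.2, 1.4) ⇒ out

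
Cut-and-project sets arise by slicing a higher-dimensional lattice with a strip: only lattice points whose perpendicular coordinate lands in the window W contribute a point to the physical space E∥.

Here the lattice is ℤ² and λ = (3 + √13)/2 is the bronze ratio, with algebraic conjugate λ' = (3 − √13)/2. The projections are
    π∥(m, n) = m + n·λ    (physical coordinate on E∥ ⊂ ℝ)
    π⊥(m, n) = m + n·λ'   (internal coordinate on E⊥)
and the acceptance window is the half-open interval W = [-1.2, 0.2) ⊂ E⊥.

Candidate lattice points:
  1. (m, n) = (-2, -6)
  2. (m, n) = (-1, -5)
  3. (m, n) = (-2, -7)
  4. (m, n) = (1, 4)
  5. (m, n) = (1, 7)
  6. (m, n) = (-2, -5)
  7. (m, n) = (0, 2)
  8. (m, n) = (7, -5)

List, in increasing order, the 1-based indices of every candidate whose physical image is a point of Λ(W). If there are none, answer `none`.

1, 3, 4, 5, 6, 7

λ' = (3−√13)/2 ≈ -0.30278.
#1 (-2,-6): internal coord -2 + (-6)·λ' = -0.18335; -0.18335 ∈ [-1.2, 0.2) → IN Λ
#2 (-1,-5): internal coord -1 + (-5)·λ' = +0.51388; +0.51388 ∉ [-1.2, 0.2) → out
#3 (-2,-7): internal coord -2 + (-7)·λ' = +0.11943; +0.11943 ∈ [-1.2, 0.2) → IN Λ
#4 (1,4): internal coord 1 + (4)·λ' = -0.21110; -0.21110 ∈ [-1.2, 0.2) → IN Λ
#5 (1,7): internal coord 1 + (7)·λ' = -1.11943; -1.11943 ∈ [-1.2, 0.2) → IN Λ
#6 (-2,-5): internal coord -2 + (-5)·λ' = -0.48612; -0.48612 ∈ [-1.2, 0.2) → IN Λ
#7 (0,2): internal coord 0 + (2)·λ' = -0.60555; -0.60555 ∈ [-1.2, 0.2) → IN Λ
#8 (7,-5): internal coord 7 + (-5)·λ' = +8.51388; +8.51388 ∉ [-1.2, 0.2) → out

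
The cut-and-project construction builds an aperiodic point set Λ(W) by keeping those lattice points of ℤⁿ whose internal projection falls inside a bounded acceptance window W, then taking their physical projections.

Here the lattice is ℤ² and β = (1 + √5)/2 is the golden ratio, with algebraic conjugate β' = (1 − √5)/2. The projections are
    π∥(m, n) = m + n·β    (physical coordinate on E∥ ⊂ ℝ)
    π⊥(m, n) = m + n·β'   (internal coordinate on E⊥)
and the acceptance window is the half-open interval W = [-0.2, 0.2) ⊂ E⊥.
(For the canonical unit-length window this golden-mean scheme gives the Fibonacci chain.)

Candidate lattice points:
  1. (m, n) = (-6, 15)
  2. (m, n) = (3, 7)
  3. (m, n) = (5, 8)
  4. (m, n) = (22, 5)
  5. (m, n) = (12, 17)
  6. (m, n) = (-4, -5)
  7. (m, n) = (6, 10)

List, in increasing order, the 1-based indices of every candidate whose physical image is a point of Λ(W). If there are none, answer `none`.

Compute β' = (1−√5)/2 = -0.6180, so π⊥(m,n) = m -0.6180·n.
[1] lift (-6,15): star map gives -15.2705; window check -0.2 ≤ -15.2705 < 0.2 is false → out
[2] lift (3,7): star map gives -1.3262; window check -0.2 ≤ -1.3262 < 0.2 is false → out
[3] lift (5,8): star map gives 0.0557; window check -0.2 ≤ 0.0557 < 0.2 is true → IN Λ
[4] lift (22,5): star map gives 18.9098; window check -0.2 ≤ 18.9098 < 0.2 is false → out
[5] lift (12,17): star map gives 1.4934; window check -0.2 ≤ 1.4934 < 0.2 is false → out
[6] lift (-4,-5): star map gives -0.9098; window check -0.2 ≤ -0.9098 < 0.2 is false → out
[7] lift (6,10): star map gives -0.1803; window check -0.2 ≤ -0.1803 < 0.2 is true → IN Λ

3, 7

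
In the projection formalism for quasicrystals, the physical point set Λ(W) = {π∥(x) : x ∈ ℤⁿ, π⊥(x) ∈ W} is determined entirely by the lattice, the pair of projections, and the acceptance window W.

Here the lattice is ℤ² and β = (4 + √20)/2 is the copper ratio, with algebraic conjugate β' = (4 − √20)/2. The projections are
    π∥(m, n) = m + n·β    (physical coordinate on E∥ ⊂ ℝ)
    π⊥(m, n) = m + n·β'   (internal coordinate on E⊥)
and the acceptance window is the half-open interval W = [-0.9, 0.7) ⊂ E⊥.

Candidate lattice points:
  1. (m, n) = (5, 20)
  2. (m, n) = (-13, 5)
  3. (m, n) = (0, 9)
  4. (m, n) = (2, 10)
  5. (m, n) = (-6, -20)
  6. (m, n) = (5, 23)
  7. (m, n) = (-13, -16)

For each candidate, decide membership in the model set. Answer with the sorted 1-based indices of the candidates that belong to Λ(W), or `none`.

1, 4, 6

Numerically β ≈ 4.2361 and β' = −1/β ≈ -0.2361.
#1 (5,20): internal coord 5 + (20)·β' = +0.2786; +0.2786 ∈ [-0.9, 0.7) → IN Λ
#2 (-13,5): internal coord -13 + (5)·β' = -14.1803; -14.1803 ∉ [-0.9, 0.7) → out
#3 (0,9): internal coord 0 + (9)·β' = -2.1246; -2.1246 ∉ [-0.9, 0.7) → out
#4 (2,10): internal coord 2 + (10)·β' = -0.3607; -0.3607 ∈ [-0.9, 0.7) → IN Λ
#5 (-6,-20): internal coord -6 + (-20)·β' = -1.2786; -1.2786 ∉ [-0.9, 0.7) → out
#6 (5,23): internal coord 5 + (23)·β' = -0.4296; -0.4296 ∈ [-0.9, 0.7) → IN Λ
#7 (-13,-16): internal coord -13 + (-16)·β' = -9.2229; -9.2229 ∉ [-0.9, 0.7) → out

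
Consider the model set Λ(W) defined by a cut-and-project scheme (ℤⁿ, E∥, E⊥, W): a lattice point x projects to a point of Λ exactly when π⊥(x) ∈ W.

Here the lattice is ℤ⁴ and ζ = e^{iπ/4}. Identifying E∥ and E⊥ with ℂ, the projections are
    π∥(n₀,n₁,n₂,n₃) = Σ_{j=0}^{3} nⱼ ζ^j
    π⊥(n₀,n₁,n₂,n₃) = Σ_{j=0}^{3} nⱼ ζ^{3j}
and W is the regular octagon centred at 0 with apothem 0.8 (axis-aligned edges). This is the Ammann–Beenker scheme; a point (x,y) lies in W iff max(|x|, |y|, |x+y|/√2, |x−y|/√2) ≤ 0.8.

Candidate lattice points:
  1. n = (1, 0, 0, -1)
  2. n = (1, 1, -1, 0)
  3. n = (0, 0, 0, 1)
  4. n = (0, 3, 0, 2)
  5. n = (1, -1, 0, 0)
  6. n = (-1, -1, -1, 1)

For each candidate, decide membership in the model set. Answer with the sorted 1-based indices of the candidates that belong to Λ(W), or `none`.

1

Internal map: ζ^{3j} for j=0..3 gives (1,0), (−√2/2,√2/2), (0,−1), (√2/2,√2/2).
#1 (1, 0, 0, -1): internal (0.2929, -0.7071); octagon support 0.7071 vs apothem 0.8 → ∈ W
#2 (1, 1, -1, 0): internal (0.2929, 1.7071); octagon support 1.7071 vs apothem 0.8 → ∉ W
#3 (0, 0, 0, 1): internal (0.7071, 0.7071); octagon support 1.0000 vs apothem 0.8 → ∉ W
#4 (0, 3, 0, 2): internal (-0.7071, 3.5355); octagon support 3.5355 vs apothem 0.8 → ∉ W
#5 (1, -1, 0, 0): internal (1.7071, -0.7071); octagon support 1.7071 vs apothem 0.8 → ∉ W
#6 (-1, -1, -1, 1): internal (0.4142, 1.0000); octagon support 1.0000 vs apothem 0.8 → ∉ W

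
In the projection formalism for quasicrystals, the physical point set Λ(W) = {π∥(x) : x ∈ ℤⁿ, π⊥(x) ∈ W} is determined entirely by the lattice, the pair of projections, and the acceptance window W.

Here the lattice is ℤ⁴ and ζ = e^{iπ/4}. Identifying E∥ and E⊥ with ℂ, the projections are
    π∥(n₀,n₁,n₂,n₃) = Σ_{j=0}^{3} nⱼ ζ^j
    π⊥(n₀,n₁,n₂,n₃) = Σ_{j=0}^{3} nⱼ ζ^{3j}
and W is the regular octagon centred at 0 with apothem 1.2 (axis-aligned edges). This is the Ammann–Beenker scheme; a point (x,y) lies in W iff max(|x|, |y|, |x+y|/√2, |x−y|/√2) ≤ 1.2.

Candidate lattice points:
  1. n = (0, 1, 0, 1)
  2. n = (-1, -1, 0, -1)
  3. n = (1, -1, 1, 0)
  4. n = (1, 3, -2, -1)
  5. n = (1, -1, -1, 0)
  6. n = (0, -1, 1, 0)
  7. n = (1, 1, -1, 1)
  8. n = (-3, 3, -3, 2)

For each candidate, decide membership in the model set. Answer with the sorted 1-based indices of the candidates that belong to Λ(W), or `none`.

Internal map: ζ^{3j} for j=0..3 gives (1,0), (−√2/2,√2/2), (0,−1), (√2/2,√2/2).
candidate 1: n = (0, 1, 0, 1) → π⊥ ≈ (+0.0000, +1.4142); max(|x|,|y|,|x±y|/√2) = 1.4142 > 1.2 ⇒ ∉ W
candidate 2: n = (-1, -1, 0, -1) → π⊥ ≈ (-1.0000, -1.4142); max(|x|,|y|,|x±y|/√2) = 1.7071 > 1.2 ⇒ ∉ W
candidate 3: n = (1, -1, 1, 0) → π⊥ ≈ (+1.7071, -1.7071); max(|x|,|y|,|x±y|/√2) = 2.4142 > 1.2 ⇒ ∉ W
candidate 4: n = (1, 3, -2, -1) → π⊥ ≈ (-1.8284, +3.4142); max(|x|,|y|,|x±y|/√2) = 3.7071 > 1.2 ⇒ ∉ W
candidate 5: n = (1, -1, -1, 0) → π⊥ ≈ (+1.7071, +0.2929); max(|x|,|y|,|x±y|/√2) = 1.7071 > 1.2 ⇒ ∉ W
candidate 6: n = (0, -1, 1, 0) → π⊥ ≈ (+0.7071, -1.7071); max(|x|,|y|,|x±y|/√2) = 1.7071 > 1.2 ⇒ ∉ W
candidate 7: n = (1, 1, -1, 1) → π⊥ ≈ (+1.0000, +2.4142); max(|x|,|y|,|x±y|/√2) = 2.4142 > 1.2 ⇒ ∉ W
candidate 8: n = (-3, 3, -3, 2) → π⊥ ≈ (-3.7071, +6.5355); max(|x|,|y|,|x±y|/√2) = 7.2426 > 1.2 ⇒ ∉ W

none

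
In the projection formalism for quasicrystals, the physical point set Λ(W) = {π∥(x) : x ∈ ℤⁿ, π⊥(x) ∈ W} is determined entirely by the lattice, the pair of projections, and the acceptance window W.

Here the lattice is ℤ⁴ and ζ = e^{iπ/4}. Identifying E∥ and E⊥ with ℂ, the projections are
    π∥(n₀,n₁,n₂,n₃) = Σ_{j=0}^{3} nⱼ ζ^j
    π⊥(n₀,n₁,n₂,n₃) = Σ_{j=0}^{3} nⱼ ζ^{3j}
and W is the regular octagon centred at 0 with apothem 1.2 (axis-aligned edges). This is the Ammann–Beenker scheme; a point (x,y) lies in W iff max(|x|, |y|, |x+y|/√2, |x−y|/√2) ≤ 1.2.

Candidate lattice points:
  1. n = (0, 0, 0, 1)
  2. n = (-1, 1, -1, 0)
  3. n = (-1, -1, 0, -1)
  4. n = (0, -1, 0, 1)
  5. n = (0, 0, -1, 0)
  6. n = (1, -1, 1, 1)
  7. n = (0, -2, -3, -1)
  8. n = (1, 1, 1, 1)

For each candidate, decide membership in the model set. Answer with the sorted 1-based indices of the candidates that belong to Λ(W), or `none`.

With ζ = e^{iπ/4} the internal vectors are ζ^0,ζ^3,ζ^6,ζ^9.
candidate 1: n = (0, 0, 0, 1) → π⊥ ≈ (+0.707107, +0.707107); max(|x|,|y|,|x±y|/√2) = 1.000000 ≤ 1.2 ⇒ ∈ W
candidate 2: n = (-1, 1, -1, 0) → π⊥ ≈ (-1.707107, +1.707107); max(|x|,|y|,|x±y|/√2) = 2.414214 > 1.2 ⇒ ∉ W
candidate 3: n = (-1, -1, 0, -1) → π⊥ ≈ (-1.000000, -1.414214); max(|x|,|y|,|x±y|/√2) = 1.707107 > 1.2 ⇒ ∉ W
candidate 4: n = (0, -1, 0, 1) → π⊥ ≈ (+1.414214, +0.000000); max(|x|,|y|,|x±y|/√2) = 1.414214 > 1.2 ⇒ ∉ W
candidate 5: n = (0, 0, -1, 0) → π⊥ ≈ (+0.000000, +1.000000); max(|x|,|y|,|x±y|/√2) = 1.000000 ≤ 1.2 ⇒ ∈ W
candidate 6: n = (1, -1, 1, 1) → π⊥ ≈ (+2.414214, -1.000000); max(|x|,|y|,|x±y|/√2) = 2.414214 > 1.2 ⇒ ∉ W
candidate 7: n = (0, -2, -3, -1) → π⊥ ≈ (+0.707107, +0.878680); max(|x|,|y|,|x±y|/√2) = 1.121320 ≤ 1.2 ⇒ ∈ W
candidate 8: n = (1, 1, 1, 1) → π⊥ ≈ (+1.000000, +0.414214); max(|x|,|y|,|x±y|/√2) = 1.000000 ≤ 1.2 ⇒ ∈ W

1, 5, 7, 8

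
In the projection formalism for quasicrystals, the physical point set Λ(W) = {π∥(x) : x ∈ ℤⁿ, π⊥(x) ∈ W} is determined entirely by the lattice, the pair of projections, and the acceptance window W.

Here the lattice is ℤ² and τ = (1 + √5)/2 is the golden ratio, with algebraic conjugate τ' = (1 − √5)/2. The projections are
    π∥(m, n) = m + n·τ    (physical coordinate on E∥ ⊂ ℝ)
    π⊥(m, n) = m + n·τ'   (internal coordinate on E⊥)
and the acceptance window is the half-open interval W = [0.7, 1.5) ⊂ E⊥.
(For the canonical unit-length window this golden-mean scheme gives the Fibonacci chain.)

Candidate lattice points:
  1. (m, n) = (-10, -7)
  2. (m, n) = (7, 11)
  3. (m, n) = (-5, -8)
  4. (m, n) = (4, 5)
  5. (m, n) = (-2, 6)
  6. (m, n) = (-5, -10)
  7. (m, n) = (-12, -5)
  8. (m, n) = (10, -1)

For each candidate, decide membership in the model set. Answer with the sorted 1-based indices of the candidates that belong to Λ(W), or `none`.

4, 6

τ' = (1−√5)/2 ≈ -0.6180.
candidate 1: (m,n)=(-10,-7) → π∥ = -10-7·τ ≈ -21.3262, π⊥ = -10-7·τ' ≈ -5.6738 ∉ [0.7, 1.5) ⇒ out
candidate 2: (m,n)=(7,11) → π∥ = 7+11·τ ≈ 24.7984, π⊥ = 7+11·τ' ≈ 0.2016 ∉ [0.7, 1.5) ⇒ out
candidate 3: (m,n)=(-5,-8) → π∥ = -5-8·τ ≈ -17.9443, π⊥ = -5-8·τ' ≈ -0.0557 ∉ [0.7, 1.5) ⇒ out
candidate 4: (m,n)=(4,5) → π∥ = 4+5·τ ≈ 12.0902, π⊥ = 4+5·τ' ≈ 0.9098 ∈ [0.7, 1.5) ⇒ IN Λ
candidate 5: (m,n)=(-2,6) → π∥ = -2+6·τ ≈ 7.7082, π⊥ = -2+6·τ' ≈ -5.7082 ∉ [0.7, 1.5) ⇒ out
candidate 6: (m,n)=(-5,-10) → π∥ = -5-10·τ ≈ -21.1803, π⊥ = -5-10·τ' ≈ 1.1803 ∈ [0.7, 1.5) ⇒ IN Λ
candidate 7: (m,n)=(-12,-5) → π∥ = -12-5·τ ≈ -20.0902, π⊥ = -12-5·τ' ≈ -8.9098 ∉ [0.7, 1.5) ⇒ out
candidate 8: (m,n)=(10,-1) → π∥ = 10-1·τ ≈ 8.3820, π⊥ = 10-1·τ' ≈ 10.6180 ∉ [0.7, 1.5) ⇒ out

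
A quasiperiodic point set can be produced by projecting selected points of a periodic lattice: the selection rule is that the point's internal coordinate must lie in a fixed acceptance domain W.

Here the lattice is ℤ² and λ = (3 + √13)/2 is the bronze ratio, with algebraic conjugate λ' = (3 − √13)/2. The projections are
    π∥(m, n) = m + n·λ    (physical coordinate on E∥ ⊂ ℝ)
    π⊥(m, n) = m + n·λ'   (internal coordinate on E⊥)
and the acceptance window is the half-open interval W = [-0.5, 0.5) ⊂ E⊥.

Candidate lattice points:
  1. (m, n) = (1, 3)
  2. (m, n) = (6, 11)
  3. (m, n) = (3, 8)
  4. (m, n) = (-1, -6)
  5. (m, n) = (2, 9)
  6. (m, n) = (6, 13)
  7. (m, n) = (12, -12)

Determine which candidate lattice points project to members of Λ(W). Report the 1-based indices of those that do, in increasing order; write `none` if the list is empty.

Numerically λ ≈ 3.302776 and λ' = −1/λ ≈ -0.302776.
#1 (1,3): internal coord 1 + (3)·λ' = +0.091673; +0.091673 ∈ [-0.5, 0.5) → IN Λ
#2 (6,11): internal coord 6 + (11)·λ' = +2.669468; +2.669468 ∉ [-0.5, 0.5) → out
#3 (3,8): internal coord 3 + (8)·λ' = +0.577795; +0.577795 ∉ [-0.5, 0.5) → out
#4 (-1,-6): internal coord -1 + (-6)·λ' = +0.816654; +0.816654 ∉ [-0.5, 0.5) → out
#5 (2,9): internal coord 2 + (9)·λ' = -0.724981; -0.724981 ∉ [-0.5, 0.5) → out
#6 (6,13): internal coord 6 + (13)·λ' = +2.063917; +2.063917 ∉ [-0.5, 0.5) → out
#7 (12,-12): internal coord 12 + (-12)·λ' = +15.633308; +15.633308 ∉ [-0.5, 0.5) → out

1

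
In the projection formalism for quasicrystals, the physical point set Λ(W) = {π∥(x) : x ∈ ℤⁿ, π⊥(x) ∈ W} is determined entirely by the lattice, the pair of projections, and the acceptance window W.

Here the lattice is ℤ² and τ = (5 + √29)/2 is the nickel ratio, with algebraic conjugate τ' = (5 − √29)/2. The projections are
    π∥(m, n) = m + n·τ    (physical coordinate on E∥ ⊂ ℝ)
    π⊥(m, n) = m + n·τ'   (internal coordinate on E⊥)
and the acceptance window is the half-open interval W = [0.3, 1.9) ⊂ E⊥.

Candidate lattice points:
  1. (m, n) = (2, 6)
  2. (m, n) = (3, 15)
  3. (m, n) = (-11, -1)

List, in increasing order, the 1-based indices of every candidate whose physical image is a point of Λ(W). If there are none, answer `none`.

Compute τ' = (5−√29)/2 = -0.1926, so π⊥(m,n) = m -0.1926·n.
[1] lift (2,6): star map gives 0.8445; window check 0.3 ≤ 0.8445 < 1.9 is true → IN Λ
[2] lift (3,15): star map gives 0.1113; window check 0.3 ≤ 0.1113 < 1.9 is false → out
[3] lift (-11,-1): star map gives -10.8074; window check 0.3 ≤ -10.8074 < 1.9 is false → out

1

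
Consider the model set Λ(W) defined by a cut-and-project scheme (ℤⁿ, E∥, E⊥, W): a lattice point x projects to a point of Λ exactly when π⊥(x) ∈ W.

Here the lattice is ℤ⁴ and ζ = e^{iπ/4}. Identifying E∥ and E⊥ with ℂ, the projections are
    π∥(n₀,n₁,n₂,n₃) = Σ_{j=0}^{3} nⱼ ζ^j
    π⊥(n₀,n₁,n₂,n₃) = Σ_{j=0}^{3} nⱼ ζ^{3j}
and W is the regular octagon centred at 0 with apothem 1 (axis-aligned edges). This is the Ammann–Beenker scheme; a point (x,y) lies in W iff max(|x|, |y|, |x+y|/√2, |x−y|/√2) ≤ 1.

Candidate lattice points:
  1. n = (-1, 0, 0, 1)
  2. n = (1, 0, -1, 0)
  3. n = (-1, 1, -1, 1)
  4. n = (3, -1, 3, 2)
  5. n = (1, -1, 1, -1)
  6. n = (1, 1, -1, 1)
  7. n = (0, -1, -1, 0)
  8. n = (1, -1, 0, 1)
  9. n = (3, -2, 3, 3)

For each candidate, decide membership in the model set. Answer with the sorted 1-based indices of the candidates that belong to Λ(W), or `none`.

1, 7

Internal map: ζ^{3j} for j=0..3 gives (1,0), (−√2/2,√2/2), (0,−1), (√2/2,√2/2).
#1 (-1, 0, 0, 1): internal (-0.29289, 0.70711); octagon support 0.70711 vs apothem 1 → ∈ W
#2 (1, 0, -1, 0): internal (1.00000, 1.00000); octagon support 1.41421 vs apothem 1 → ∉ W
#3 (-1, 1, -1, 1): internal (-1.00000, 2.41421); octagon support 2.41421 vs apothem 1 → ∉ W
#4 (3, -1, 3, 2): internal (5.12132, -2.29289); octagon support 5.24264 vs apothem 1 → ∉ W
#5 (1, -1, 1, -1): internal (1.00000, -2.41421); octagon support 2.41421 vs apothem 1 → ∉ W
#6 (1, 1, -1, 1): internal (1.00000, 2.41421); octagon support 2.41421 vs apothem 1 → ∉ W
#7 (0, -1, -1, 0): internal (0.70711, 0.29289); octagon support 0.70711 vs apothem 1 → ∈ W
#8 (1, -1, 0, 1): internal (2.41421, 0.00000); octagon support 2.41421 vs apothem 1 → ∉ W
#9 (3, -2, 3, 3): internal (6.53553, -2.29289); octagon support 6.53553 vs apothem 1 → ∉ W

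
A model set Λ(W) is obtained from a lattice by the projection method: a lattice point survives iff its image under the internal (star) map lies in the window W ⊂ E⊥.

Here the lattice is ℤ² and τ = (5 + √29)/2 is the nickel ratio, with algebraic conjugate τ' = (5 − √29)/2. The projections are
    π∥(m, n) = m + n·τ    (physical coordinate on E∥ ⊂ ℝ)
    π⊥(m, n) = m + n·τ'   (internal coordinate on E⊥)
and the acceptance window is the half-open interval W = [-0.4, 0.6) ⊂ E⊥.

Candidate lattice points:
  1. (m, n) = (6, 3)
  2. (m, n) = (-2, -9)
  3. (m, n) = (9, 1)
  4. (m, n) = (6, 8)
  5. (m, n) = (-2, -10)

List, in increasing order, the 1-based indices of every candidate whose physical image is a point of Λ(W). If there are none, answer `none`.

Numerically τ ≈ 5.192582 and τ' = −1/τ ≈ -0.192582.
[1] lift (6,3): star map gives 5.422253; window check -0.4 ≤ 5.422253 < 0.6 is false → out
[2] lift (-2,-9): star map gives -0.266758; window check -0.4 ≤ -0.266758 < 0.6 is true → IN Λ
[3] lift (9,1): star map gives 8.807418; window check -0.4 ≤ 8.807418 < 0.6 is false → out
[4] lift (6,8): star map gives 4.459341; window check -0.4 ≤ 4.459341 < 0.6 is false → out
[5] lift (-2,-10): star map gives -0.074176; window check -0.4 ≤ -0.074176 < 0.6 is true → IN Λ

2, 5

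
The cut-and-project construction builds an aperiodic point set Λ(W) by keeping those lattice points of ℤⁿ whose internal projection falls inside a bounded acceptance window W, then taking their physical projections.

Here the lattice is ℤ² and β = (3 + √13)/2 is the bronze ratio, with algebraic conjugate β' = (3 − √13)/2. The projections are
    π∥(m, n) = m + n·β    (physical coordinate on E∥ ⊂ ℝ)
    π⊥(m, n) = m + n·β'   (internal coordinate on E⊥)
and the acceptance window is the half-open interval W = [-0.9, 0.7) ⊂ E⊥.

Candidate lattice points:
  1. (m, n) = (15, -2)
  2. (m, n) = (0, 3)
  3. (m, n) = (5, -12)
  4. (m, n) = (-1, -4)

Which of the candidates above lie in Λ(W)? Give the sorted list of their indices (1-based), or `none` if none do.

4

Numerically β ≈ 3.3028 and β' = −1/β ≈ -0.3028.
candidate 1: (m,n)=(15,-2) → π∥ = 15-2·β ≈ 8.3944, π⊥ = 15-2·β' ≈ 15.6056 ∉ [-0.9, 0.7) ⇒ out
candidate 2: (m,n)=(0,3) → π∥ = 0+3·β ≈ 9.9083, π⊥ = 0+3·β' ≈ -0.9083 ∉ [-0.9, 0.7) ⇒ out
candidate 3: (m,n)=(5,-12) → π∥ = 5-12·β ≈ -34.6333, π⊥ = 5-12·β' ≈ 8.6333 ∉ [-0.9, 0.7) ⇒ out
candidate 4: (m,n)=(-1,-4) → π∥ = -1-4·β ≈ -14.2111, π⊥ = -1-4·β' ≈ 0.2111 ∈ [-0.9, 0.7) ⇒ IN Λ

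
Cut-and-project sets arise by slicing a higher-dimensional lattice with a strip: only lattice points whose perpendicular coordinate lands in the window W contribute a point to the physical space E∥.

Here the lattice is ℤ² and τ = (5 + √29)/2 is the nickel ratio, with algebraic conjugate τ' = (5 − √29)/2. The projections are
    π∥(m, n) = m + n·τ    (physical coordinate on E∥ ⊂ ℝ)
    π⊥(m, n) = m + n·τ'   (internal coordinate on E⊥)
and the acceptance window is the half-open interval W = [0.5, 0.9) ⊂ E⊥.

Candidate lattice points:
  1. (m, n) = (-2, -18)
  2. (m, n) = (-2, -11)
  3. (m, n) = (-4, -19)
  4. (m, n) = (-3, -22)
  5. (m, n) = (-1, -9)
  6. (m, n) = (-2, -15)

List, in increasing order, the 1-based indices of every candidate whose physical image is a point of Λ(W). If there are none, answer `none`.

5, 6

Numerically τ ≈ 5.192582 and τ' = −1/τ ≈ -0.192582.
#1 (-2,-18): internal coord -2 + (-18)·τ' = +1.466483; +1.466483 ∉ [0.5, 0.9) → out
#2 (-2,-11): internal coord -2 + (-11)·τ' = +0.118406; +0.118406 ∉ [0.5, 0.9) → out
#3 (-4,-19): internal coord -4 + (-19)·τ' = -0.340934; -0.340934 ∉ [0.5, 0.9) → out
#4 (-3,-22): internal coord -3 + (-22)·τ' = +1.236813; +1.236813 ∉ [0.5, 0.9) → out
#5 (-1,-9): internal coord -1 + (-9)·τ' = +0.733242; +0.733242 ∈ [0.5, 0.9) → IN Λ
#6 (-2,-15): internal coord -2 + (-15)·τ' = +0.888736; +0.888736 ∈ [0.5, 0.9) → IN Λ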